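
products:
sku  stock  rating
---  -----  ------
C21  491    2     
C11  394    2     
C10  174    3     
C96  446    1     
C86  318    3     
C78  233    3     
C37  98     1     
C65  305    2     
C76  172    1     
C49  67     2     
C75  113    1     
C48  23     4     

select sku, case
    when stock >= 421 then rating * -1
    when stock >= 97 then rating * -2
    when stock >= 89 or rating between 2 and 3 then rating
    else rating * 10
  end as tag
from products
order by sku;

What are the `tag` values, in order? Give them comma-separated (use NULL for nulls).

-6, -4, -2, -2, 40, 2, -4, -2, -2, -6, -6, -1

sku=C10: stock >= 97 → -6
sku=C11: stock >= 97 → -4
sku=C21: stock >= 421 → -2
sku=C37: stock >= 97 → -2
sku=C48: ELSE → 40
sku=C49: stock >= 89 or rating between 2 and 3 → 2
sku=C65: stock >= 97 → -4
sku=C75: stock >= 97 → -2
sku=C76: stock >= 97 → -2
sku=C78: stock >= 97 → -6
sku=C86: stock >= 97 → -6
sku=C96: stock >= 421 → -1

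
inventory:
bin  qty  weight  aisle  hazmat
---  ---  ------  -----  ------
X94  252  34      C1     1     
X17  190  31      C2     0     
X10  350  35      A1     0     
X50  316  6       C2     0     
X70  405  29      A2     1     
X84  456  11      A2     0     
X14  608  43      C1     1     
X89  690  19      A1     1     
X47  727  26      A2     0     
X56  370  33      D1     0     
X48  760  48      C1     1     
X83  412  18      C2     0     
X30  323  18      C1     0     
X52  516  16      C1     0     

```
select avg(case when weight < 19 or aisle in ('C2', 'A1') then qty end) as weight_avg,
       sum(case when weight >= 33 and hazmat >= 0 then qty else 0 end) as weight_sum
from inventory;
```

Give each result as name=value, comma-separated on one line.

[weight_avg: weight < 19 or aisle in ('C2', 'A1')]
bin=X94: ✗
bin=X17: ✓ → 190
bin=X10: ✓ → 350
bin=X50: ✓ → 316
bin=X70: ✗
bin=X84: ✓ → 456
bin=X14: ✗
bin=X89: ✓ → 690
bin=X47: ✗
bin=X56: ✗
bin=X48: ✗
bin=X83: ✓ → 412
bin=X30: ✓ → 323
bin=X52: ✓ → 516
weight_avg = (190 + 350 + 316 + 456 + 690 + 412 + 323 + 516) / 8 = 406.625
—
[weight_sum: weight >= 33 and hazmat >= 0]
bin=X94: ✓ → 252
bin=X17: ✗
bin=X10: ✓ → 350
bin=X50: ✗
bin=X70: ✗
bin=X84: ✗
bin=X14: ✓ → 608
bin=X89: ✗
bin=X47: ✗
bin=X56: ✓ → 370
bin=X48: ✓ → 760
bin=X83: ✗
bin=X30: ✗
bin=X52: ✗
weight_sum = 252 + 350 + 608 + 370 + 760 = 2340

weight_avg=406.625, weight_sum=2340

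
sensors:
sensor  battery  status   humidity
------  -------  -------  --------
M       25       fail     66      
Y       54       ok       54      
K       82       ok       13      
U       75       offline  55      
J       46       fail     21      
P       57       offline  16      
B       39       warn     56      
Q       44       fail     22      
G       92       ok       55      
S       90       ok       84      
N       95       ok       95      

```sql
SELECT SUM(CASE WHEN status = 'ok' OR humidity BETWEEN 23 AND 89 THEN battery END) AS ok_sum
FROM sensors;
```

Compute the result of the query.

552

sensor=M: ✓ → 25
sensor=Y: ✓ → 54
sensor=K: ✓ → 82
sensor=U: ✓ → 75
sensor=J: ✗
sensor=P: ✗
sensor=B: ✓ → 39
sensor=Q: ✗
sensor=G: ✓ → 92
sensor=S: ✓ → 90
sensor=N: ✓ → 95
ok_sum = 25 + 54 + 82 + 75 + 39 + 92 + 90 + 95 = 552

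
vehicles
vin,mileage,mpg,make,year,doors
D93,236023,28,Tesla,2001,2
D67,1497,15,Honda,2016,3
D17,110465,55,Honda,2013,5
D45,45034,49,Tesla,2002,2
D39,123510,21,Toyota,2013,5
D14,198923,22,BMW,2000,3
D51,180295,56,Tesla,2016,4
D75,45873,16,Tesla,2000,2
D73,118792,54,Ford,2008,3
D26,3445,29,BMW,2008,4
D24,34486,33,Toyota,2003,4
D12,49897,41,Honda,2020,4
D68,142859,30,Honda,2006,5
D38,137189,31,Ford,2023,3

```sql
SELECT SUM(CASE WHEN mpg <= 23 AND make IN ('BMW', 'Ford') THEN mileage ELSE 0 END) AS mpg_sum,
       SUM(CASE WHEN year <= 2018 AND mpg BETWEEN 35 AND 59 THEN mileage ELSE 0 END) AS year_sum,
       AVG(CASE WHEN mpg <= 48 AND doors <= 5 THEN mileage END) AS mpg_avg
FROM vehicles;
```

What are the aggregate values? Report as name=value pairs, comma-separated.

mpg_sum=198923, year_sum=454586, mpg_avg=97370.2

[mpg_sum: mpg <= 23 AND make IN ('BMW', 'Ford')]
vin=D93: ✗
vin=D67: ✗
vin=D17: ✗
vin=D45: ✗
vin=D39: ✗
vin=D14: ✓ → 198923
vin=D51: ✗
vin=D75: ✗
vin=D73: ✗
vin=D26: ✗
vin=D24: ✗
vin=D12: ✗
vin=D68: ✗
vin=D38: ✗
mpg_sum = 198923
—
[year_sum: year <= 2018 AND mpg BETWEEN 35 AND 59]
vin=D93: ✗
vin=D67: ✗
vin=D17: ✓ → 110465
vin=D45: ✓ → 45034
vin=D39: ✗
vin=D14: ✗
vin=D51: ✓ → 180295
vin=D75: ✗
vin=D73: ✓ → 118792
vin=D26: ✗
vin=D24: ✗
vin=D12: ✗
vin=D68: ✗
vin=D38: ✗
year_sum = 110465 + 45034 + 180295 + 118792 = 454586
—
[mpg_avg: mpg <= 48 AND doors <= 5]
vin=D93: ✓ → 236023
vin=D67: ✓ → 1497
vin=D17: ✗
vin=D45: ✗
vin=D39: ✓ → 123510
vin=D14: ✓ → 198923
vin=D51: ✗
vin=D75: ✓ → 45873
vin=D73: ✗
vin=D26: ✓ → 3445
vin=D24: ✓ → 34486
vin=D12: ✓ → 49897
vin=D68: ✓ → 142859
vin=D38: ✓ → 137189
mpg_avg = (236023 + 1497 + 123510 + 198923 + 45873 + 3445 + 34486 + 49897 + 142859 + 137189) / 10 = 97370.2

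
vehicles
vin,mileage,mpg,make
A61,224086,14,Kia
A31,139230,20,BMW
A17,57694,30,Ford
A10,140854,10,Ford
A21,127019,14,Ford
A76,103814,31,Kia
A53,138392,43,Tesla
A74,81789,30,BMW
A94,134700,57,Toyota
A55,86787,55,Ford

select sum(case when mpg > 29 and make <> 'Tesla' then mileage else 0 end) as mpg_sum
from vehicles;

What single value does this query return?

vin=A61: ✗
vin=A31: ✗
vin=A17: ✓ → 57694
vin=A10: ✗
vin=A21: ✗
vin=A76: ✓ → 103814
vin=A53: ✗
vin=A74: ✓ → 81789
vin=A94: ✓ → 134700
vin=A55: ✓ → 86787
mpg_sum = 57694 + 103814 + 81789 + 134700 + 86787 = 464784

464784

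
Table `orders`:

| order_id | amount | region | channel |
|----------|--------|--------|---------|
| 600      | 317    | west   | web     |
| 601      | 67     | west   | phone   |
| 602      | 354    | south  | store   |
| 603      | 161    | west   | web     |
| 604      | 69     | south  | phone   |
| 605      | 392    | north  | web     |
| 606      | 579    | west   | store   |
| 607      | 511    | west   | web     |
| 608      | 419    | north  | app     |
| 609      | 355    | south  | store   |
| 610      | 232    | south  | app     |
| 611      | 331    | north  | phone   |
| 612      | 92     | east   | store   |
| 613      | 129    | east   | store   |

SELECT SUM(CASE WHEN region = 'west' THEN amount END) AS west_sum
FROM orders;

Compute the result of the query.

1635

order_id=600: ✓ → 317
order_id=601: ✓ → 67
order_id=602: ✗
order_id=603: ✓ → 161
order_id=604: ✗
order_id=605: ✗
order_id=606: ✓ → 579
order_id=607: ✓ → 511
order_id=608: ✗
order_id=609: ✗
order_id=610: ✗
order_id=611: ✗
order_id=612: ✗
order_id=613: ✗
west_sum = 317 + 67 + 161 + 579 + 511 = 1635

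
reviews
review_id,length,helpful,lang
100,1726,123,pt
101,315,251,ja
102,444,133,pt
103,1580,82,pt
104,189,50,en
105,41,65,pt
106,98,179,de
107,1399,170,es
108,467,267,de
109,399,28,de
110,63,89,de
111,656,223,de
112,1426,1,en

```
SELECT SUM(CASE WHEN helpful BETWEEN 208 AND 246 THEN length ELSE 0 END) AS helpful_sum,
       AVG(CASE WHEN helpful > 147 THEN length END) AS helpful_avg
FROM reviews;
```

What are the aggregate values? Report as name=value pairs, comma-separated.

helpful_sum=656, helpful_avg=587

[helpful_sum: helpful BETWEEN 208 AND 246]
review_id=100: ✗
review_id=101: ✗
review_id=102: ✗
review_id=103: ✗
review_id=104: ✗
review_id=105: ✗
review_id=106: ✗
review_id=107: ✗
review_id=108: ✗
review_id=109: ✗
review_id=110: ✗
review_id=111: ✓ → 656
review_id=112: ✗
helpful_sum = 656
—
[helpful_avg: helpful > 147]
review_id=100: ✗
review_id=101: ✓ → 315
review_id=102: ✗
review_id=103: ✗
review_id=104: ✗
review_id=105: ✗
review_id=106: ✓ → 98
review_id=107: ✓ → 1399
review_id=108: ✓ → 467
review_id=109: ✗
review_id=110: ✗
review_id=111: ✓ → 656
review_id=112: ✗
helpful_avg = (315 + 98 + 1399 + 467 + 656) / 5 = 587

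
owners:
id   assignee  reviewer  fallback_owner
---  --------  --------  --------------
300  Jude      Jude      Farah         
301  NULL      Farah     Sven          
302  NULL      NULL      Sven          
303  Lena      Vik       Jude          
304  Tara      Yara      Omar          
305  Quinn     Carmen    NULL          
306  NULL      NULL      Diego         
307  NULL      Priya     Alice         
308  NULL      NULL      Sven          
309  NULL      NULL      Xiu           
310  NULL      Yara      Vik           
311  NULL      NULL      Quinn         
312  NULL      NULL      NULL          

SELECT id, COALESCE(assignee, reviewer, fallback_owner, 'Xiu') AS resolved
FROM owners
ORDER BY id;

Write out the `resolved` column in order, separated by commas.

id=300: assignee=Jude → Jude
id=301: assignee=NULL, reviewer=Farah → Farah
id=302: assignee=NULL, reviewer=NULL, fallback_owner=Sven → Sven
id=303: assignee=Lena → Lena
id=304: assignee=Tara → Tara
id=305: assignee=Quinn → Quinn
id=306: assignee=NULL, reviewer=NULL, fallback_owner=Diego → Diego
id=307: assignee=NULL, reviewer=Priya → Priya
id=308: assignee=NULL, reviewer=NULL, fallback_owner=Sven → Sven
id=309: assignee=NULL, reviewer=NULL, fallback_owner=Xiu → Xiu
id=310: assignee=NULL, reviewer=Yara → Yara
id=311: assignee=NULL, reviewer=NULL, fallback_owner=Quinn → Quinn
id=312: assignee=NULL, reviewer=NULL, fallback_owner=NULL, → literal Xiu → Xiu

Jude, Farah, Sven, Lena, Tara, Quinn, Diego, Priya, Sven, Xiu, Yara, Quinn, Xiu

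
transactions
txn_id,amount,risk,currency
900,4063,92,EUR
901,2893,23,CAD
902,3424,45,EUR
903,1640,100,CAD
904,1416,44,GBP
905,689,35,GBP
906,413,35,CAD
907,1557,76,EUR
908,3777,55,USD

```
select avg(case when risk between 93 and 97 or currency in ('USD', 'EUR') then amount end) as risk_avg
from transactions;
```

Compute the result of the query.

txn_id=900: ✓ → 4063
txn_id=901: ✗
txn_id=902: ✓ → 3424
txn_id=903: ✗
txn_id=904: ✗
txn_id=905: ✗
txn_id=906: ✗
txn_id=907: ✓ → 1557
txn_id=908: ✓ → 3777
risk_avg = (4063 + 3424 + 1557 + 3777) / 4 = 3205.25

3205.25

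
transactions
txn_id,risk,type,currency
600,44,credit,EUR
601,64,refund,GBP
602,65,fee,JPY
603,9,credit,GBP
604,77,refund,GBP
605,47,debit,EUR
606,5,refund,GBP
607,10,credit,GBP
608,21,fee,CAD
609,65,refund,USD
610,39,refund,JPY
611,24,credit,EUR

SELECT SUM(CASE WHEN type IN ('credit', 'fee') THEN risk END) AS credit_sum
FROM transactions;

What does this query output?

txn_id=600: ✓ → 44
txn_id=601: ✗
txn_id=602: ✓ → 65
txn_id=603: ✓ → 9
txn_id=604: ✗
txn_id=605: ✗
txn_id=606: ✗
txn_id=607: ✓ → 10
txn_id=608: ✓ → 21
txn_id=609: ✗
txn_id=610: ✗
txn_id=611: ✓ → 24
credit_sum = 44 + 65 + 9 + 10 + 21 + 24 = 173

173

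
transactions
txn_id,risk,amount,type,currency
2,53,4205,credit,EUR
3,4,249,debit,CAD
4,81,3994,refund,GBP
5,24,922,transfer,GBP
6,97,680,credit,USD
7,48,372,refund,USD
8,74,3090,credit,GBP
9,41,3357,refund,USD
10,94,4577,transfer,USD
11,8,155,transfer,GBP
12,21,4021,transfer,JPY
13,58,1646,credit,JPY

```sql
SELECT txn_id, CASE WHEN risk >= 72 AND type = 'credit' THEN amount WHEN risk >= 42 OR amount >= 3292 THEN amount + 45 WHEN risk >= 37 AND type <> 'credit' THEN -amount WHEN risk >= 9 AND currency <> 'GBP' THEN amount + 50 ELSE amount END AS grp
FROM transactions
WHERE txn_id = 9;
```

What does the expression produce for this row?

3402

txn_id = 9: risk=41, amount=3357, type=refund, currency=USD.
risk >= 72 AND type = 'credit' → false
risk >= 42 OR amount >= 3292 → true → 3402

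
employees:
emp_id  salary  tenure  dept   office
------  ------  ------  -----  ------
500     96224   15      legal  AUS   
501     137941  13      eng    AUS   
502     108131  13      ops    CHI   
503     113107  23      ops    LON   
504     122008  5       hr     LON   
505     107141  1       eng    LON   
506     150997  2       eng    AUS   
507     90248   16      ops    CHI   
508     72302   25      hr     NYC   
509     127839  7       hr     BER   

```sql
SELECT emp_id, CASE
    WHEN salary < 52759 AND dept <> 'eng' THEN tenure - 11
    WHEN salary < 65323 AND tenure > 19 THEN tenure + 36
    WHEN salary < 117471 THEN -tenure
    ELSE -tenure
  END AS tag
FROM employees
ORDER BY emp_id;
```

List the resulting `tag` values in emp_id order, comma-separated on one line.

emp_id=500: salary < 117471 → -15
emp_id=501: ELSE → -13
emp_id=502: salary < 117471 → -13
emp_id=503: salary < 117471 → -23
emp_id=504: ELSE → -5
emp_id=505: salary < 117471 → -1
emp_id=506: ELSE → -2
emp_id=507: salary < 117471 → -16
emp_id=508: salary < 117471 → -25
emp_id=509: ELSE → -7

-15, -13, -13, -23, -5, -1, -2, -16, -25, -7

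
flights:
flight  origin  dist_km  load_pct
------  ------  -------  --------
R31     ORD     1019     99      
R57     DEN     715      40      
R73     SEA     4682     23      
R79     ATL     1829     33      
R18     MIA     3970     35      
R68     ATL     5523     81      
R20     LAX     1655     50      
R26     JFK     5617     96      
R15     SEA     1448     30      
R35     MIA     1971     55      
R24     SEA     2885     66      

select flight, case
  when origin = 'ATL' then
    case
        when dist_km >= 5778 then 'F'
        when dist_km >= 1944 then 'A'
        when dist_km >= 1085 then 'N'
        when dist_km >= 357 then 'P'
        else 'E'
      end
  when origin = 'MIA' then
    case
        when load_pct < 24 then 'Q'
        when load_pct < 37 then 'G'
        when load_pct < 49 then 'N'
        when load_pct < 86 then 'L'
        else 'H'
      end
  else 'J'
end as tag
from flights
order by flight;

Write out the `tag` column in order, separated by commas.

flight=R15: origin='SEA' → outer ELSE → J
flight=R18: origin='MIA' → inner[load_pct < 37] → G
flight=R20: origin='LAX' → outer ELSE → J
flight=R24: origin='SEA' → outer ELSE → J
flight=R26: origin='JFK' → outer ELSE → J
flight=R31: origin='ORD' → outer ELSE → J
flight=R35: origin='MIA' → inner[load_pct < 86] → L
flight=R57: origin='DEN' → outer ELSE → J
flight=R68: origin='ATL' → inner[dist_km >= 1944] → A
flight=R73: origin='SEA' → outer ELSE → J
flight=R79: origin='ATL' → inner[dist_km >= 1085] → N

J, G, J, J, J, J, L, J, A, J, N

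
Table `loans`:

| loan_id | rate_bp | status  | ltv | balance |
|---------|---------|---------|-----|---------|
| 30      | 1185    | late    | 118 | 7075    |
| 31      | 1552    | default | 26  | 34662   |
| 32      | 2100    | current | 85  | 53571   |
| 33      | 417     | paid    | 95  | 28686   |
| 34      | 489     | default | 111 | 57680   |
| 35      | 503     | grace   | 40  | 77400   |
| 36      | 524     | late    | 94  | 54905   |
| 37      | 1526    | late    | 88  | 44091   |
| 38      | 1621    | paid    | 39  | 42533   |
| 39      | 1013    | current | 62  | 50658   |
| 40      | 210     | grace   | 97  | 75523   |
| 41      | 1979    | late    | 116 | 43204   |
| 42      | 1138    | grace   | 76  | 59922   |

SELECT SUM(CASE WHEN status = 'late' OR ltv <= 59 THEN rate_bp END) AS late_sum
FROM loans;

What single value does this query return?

8890

loan_id=30: ✓ → 1185
loan_id=31: ✓ → 1552
loan_id=32: ✗
loan_id=33: ✗
loan_id=34: ✗
loan_id=35: ✓ → 503
loan_id=36: ✓ → 524
loan_id=37: ✓ → 1526
loan_id=38: ✓ → 1621
loan_id=39: ✗
loan_id=40: ✗
loan_id=41: ✓ → 1979
loan_id=42: ✗
late_sum = 1185 + 1552 + 503 + 524 + 1526 + 1621 + 1979 = 8890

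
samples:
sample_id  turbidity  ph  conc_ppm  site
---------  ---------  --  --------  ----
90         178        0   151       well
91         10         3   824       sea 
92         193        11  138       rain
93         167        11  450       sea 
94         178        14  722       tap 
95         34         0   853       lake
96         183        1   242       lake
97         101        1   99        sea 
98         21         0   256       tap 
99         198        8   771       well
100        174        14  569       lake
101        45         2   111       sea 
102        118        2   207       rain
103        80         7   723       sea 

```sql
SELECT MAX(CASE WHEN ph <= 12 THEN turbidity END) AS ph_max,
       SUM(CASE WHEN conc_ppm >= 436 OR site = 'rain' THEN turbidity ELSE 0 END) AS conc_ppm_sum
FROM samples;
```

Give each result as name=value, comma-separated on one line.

[ph_max: ph <= 12]
sample_id=90: ✓ → 178
sample_id=91: ✓ → 10
sample_id=92: ✓ → 193
sample_id=93: ✓ → 167
sample_id=94: ✗
sample_id=95: ✓ → 34
sample_id=96: ✓ → 183
sample_id=97: ✓ → 101
sample_id=98: ✓ → 21
sample_id=99: ✓ → 198
sample_id=100: ✗
sample_id=101: ✓ → 45
sample_id=102: ✓ → 118
sample_id=103: ✓ → 80
ph_max = MAX(178, 10, 193, 167, 34, 183, 101, 21, 198, 45, 118, 80) = 198
—
[conc_ppm_sum: conc_ppm >= 436 OR site = 'rain']
sample_id=90: ✗
sample_id=91: ✓ → 10
sample_id=92: ✓ → 193
sample_id=93: ✓ → 167
sample_id=94: ✓ → 178
sample_id=95: ✓ → 34
sample_id=96: ✗
sample_id=97: ✗
sample_id=98: ✗
sample_id=99: ✓ → 198
sample_id=100: ✓ → 174
sample_id=101: ✗
sample_id=102: ✓ → 118
sample_id=103: ✓ → 80
conc_ppm_sum = 10 + 193 + 167 + 178 + 34 + 198 + 174 + 118 + 80 = 1152

ph_max=198, conc_ppm_sum=1152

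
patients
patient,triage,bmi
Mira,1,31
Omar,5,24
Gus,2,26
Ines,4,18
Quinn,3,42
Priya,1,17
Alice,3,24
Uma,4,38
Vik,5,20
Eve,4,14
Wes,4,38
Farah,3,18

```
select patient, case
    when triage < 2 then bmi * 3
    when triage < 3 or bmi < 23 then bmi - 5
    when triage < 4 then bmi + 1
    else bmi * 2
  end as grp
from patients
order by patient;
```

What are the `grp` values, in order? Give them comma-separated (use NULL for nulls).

25, 9, 13, 21, 13, 93, 48, 51, 43, 76, 15, 76

patient=Alice: triage < 4 → 25
patient=Eve: triage < 3 or bmi < 23 → 9
patient=Farah: triage < 3 or bmi < 23 → 13
patient=Gus: triage < 3 or bmi < 23 → 21
patient=Ines: triage < 3 or bmi < 23 → 13
patient=Mira: triage < 2 → 93
patient=Omar: ELSE → 48
patient=Priya: triage < 2 → 51
patient=Quinn: triage < 4 → 43
patient=Uma: ELSE → 76
patient=Vik: triage < 3 or bmi < 23 → 15
patient=Wes: ELSE → 76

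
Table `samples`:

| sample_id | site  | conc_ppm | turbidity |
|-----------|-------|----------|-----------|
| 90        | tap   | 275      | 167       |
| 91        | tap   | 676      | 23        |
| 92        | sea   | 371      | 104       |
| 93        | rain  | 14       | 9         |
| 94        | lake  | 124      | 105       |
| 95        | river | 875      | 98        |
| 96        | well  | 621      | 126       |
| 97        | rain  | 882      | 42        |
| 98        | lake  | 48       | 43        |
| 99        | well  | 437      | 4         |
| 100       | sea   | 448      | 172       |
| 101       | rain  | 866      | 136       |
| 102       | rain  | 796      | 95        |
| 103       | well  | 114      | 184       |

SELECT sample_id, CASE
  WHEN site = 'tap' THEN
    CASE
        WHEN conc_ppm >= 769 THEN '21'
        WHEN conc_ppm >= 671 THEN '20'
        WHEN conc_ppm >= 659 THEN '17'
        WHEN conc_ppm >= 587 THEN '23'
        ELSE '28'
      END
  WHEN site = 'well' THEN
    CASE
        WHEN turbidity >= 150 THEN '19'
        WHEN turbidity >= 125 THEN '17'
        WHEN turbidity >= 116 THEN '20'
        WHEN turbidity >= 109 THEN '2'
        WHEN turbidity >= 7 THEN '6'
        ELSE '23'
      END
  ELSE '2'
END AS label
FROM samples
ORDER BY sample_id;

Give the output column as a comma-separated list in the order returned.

28, 20, 2, 2, 2, 2, 17, 2, 2, 23, 2, 2, 2, 19

sample_id=90: site='tap' → inner[ELSE] → 28
sample_id=91: site='tap' → inner[conc_ppm >= 671] → 20
sample_id=92: site='sea' → outer ELSE → 2
sample_id=93: site='rain' → outer ELSE → 2
sample_id=94: site='lake' → outer ELSE → 2
sample_id=95: site='river' → outer ELSE → 2
sample_id=96: site='well' → inner[turbidity >= 125] → 17
sample_id=97: site='rain' → outer ELSE → 2
sample_id=98: site='lake' → outer ELSE → 2
sample_id=99: site='well' → inner[ELSE] → 23
sample_id=100: site='sea' → outer ELSE → 2
sample_id=101: site='rain' → outer ELSE → 2
sample_id=102: site='rain' → outer ELSE → 2
sample_id=103: site='well' → inner[turbidity >= 150] → 19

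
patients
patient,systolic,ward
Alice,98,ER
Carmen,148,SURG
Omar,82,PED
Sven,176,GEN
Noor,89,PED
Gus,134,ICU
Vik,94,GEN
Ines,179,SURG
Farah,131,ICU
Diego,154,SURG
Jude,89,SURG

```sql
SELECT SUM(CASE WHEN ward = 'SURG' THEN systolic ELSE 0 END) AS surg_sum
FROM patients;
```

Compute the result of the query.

patient=Alice: ✗
patient=Carmen: ✓ → 148
patient=Omar: ✗
patient=Sven: ✗
patient=Noor: ✗
patient=Gus: ✗
patient=Vik: ✗
patient=Ines: ✓ → 179
patient=Farah: ✗
patient=Diego: ✓ → 154
patient=Jude: ✓ → 89
surg_sum = 148 + 179 + 154 + 89 = 570

570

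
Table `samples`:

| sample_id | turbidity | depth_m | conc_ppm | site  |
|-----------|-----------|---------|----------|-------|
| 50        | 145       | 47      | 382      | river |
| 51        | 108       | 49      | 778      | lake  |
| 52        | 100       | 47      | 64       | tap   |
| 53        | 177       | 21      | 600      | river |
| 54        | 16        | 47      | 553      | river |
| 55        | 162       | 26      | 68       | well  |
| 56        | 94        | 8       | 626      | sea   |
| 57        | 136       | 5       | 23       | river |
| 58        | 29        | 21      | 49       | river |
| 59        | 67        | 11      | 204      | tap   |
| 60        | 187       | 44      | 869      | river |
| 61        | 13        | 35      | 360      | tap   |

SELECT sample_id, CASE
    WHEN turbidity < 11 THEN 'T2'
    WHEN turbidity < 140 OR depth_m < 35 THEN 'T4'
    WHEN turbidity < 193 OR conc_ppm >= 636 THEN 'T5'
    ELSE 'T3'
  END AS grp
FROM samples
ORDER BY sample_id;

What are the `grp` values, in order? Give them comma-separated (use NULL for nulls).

sample_id=50: turbidity < 193 OR conc_ppm >= 636 → T5
sample_id=51: turbidity < 140 OR depth_m < 35 → T4
sample_id=52: turbidity < 140 OR depth_m < 35 → T4
sample_id=53: turbidity < 140 OR depth_m < 35 → T4
sample_id=54: turbidity < 140 OR depth_m < 35 → T4
sample_id=55: turbidity < 140 OR depth_m < 35 → T4
sample_id=56: turbidity < 140 OR depth_m < 35 → T4
sample_id=57: turbidity < 140 OR depth_m < 35 → T4
sample_id=58: turbidity < 140 OR depth_m < 35 → T4
sample_id=59: turbidity < 140 OR depth_m < 35 → T4
sample_id=60: turbidity < 193 OR conc_ppm >= 636 → T5
sample_id=61: turbidity < 140 OR depth_m < 35 → T4

T5, T4, T4, T4, T4, T4, T4, T4, T4, T4, T5, T4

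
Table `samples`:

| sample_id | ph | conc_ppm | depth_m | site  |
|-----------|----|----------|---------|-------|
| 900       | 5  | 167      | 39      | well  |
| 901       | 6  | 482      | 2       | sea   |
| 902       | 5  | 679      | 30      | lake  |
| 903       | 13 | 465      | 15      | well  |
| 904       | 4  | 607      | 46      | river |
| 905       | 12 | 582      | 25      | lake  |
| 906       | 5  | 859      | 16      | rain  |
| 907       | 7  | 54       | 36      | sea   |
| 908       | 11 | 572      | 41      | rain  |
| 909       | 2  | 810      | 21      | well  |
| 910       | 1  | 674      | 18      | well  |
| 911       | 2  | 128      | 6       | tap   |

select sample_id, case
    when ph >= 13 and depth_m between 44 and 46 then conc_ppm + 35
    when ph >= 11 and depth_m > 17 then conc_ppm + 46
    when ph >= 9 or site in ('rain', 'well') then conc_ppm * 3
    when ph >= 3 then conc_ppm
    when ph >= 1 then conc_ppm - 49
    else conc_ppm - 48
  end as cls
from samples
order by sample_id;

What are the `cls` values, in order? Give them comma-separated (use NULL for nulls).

501, 482, 679, 1395, 607, 628, 2577, 54, 618, 2430, 2022, 79

sample_id=900: ph >= 9 or site in ('rain', 'well') → 501
sample_id=901: ph >= 3 → 482
sample_id=902: ph >= 3 → 679
sample_id=903: ph >= 9 or site in ('rain', 'well') → 1395
sample_id=904: ph >= 3 → 607
sample_id=905: ph >= 11 and depth_m > 17 → 628
sample_id=906: ph >= 9 or site in ('rain', 'well') → 2577
sample_id=907: ph >= 3 → 54
sample_id=908: ph >= 11 and depth_m > 17 → 618
sample_id=909: ph >= 9 or site in ('rain', 'well') → 2430
sample_id=910: ph >= 9 or site in ('rain', 'well') → 2022
sample_id=911: ph >= 1 → 79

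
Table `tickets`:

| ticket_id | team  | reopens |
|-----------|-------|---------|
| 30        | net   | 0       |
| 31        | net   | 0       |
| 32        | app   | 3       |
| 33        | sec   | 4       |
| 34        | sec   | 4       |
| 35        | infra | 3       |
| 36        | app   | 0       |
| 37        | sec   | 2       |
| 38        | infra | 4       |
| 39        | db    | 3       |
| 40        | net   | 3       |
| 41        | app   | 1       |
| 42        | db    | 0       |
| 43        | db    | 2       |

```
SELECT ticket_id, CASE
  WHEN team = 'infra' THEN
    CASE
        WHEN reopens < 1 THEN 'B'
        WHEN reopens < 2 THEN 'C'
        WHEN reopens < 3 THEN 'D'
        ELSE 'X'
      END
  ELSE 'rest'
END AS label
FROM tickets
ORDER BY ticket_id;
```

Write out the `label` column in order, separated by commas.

rest, rest, rest, rest, rest, X, rest, rest, X, rest, rest, rest, rest, rest

ticket_id=30: team='net' → outer ELSE → rest
ticket_id=31: team='net' → outer ELSE → rest
ticket_id=32: team='app' → outer ELSE → rest
ticket_id=33: team='sec' → outer ELSE → rest
ticket_id=34: team='sec' → outer ELSE → rest
ticket_id=35: team='infra' → inner[ELSE] → X
ticket_id=36: team='app' → outer ELSE → rest
ticket_id=37: team='sec' → outer ELSE → rest
ticket_id=38: team='infra' → inner[ELSE] → X
ticket_id=39: team='db' → outer ELSE → rest
ticket_id=40: team='net' → outer ELSE → rest
ticket_id=41: team='app' → outer ELSE → rest
ticket_id=42: team='db' → outer ELSE → rest
ticket_id=43: team='db' → outer ELSE → rest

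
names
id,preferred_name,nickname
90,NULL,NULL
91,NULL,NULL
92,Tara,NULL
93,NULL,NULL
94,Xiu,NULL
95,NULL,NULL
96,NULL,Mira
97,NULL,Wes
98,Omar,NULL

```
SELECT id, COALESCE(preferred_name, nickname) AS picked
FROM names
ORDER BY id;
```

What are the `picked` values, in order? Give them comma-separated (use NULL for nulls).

id=90: preferred_name=NULL, nickname=NULL (all NULL) → NULL
id=91: preferred_name=NULL, nickname=NULL (all NULL) → NULL
id=92: preferred_name=Tara → Tara
id=93: preferred_name=NULL, nickname=NULL (all NULL) → NULL
id=94: preferred_name=Xiu → Xiu
id=95: preferred_name=NULL, nickname=NULL (all NULL) → NULL
id=96: preferred_name=NULL, nickname=Mira → Mira
id=97: preferred_name=NULL, nickname=Wes → Wes
id=98: preferred_name=Omar → Omar

NULL, NULL, Tara, NULL, Xiu, NULL, Mira, Wes, Omar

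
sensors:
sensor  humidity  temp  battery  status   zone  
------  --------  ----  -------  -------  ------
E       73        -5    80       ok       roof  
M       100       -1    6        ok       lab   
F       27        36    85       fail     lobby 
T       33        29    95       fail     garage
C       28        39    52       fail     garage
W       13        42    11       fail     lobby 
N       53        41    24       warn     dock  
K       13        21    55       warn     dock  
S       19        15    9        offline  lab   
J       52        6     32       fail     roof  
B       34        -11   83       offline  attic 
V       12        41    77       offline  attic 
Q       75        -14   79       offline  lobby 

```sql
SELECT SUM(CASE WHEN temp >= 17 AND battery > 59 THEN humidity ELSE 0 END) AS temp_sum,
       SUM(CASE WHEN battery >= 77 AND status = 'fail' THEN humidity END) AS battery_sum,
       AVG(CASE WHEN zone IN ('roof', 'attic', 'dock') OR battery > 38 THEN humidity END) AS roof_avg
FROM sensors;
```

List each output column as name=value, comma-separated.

temp_sum=72, battery_sum=60, roof_avg=40

[temp_sum: temp >= 17 AND battery > 59]
sensor=E: ✗
sensor=M: ✗
sensor=F: ✓ → 27
sensor=T: ✓ → 33
sensor=C: ✗
sensor=W: ✗
sensor=N: ✗
sensor=K: ✗
sensor=S: ✗
sensor=J: ✗
sensor=B: ✗
sensor=V: ✓ → 12
sensor=Q: ✗
temp_sum = 27 + 33 + 12 = 72
—
[battery_sum: battery >= 77 AND status = 'fail']
sensor=E: ✗
sensor=M: ✗
sensor=F: ✓ → 27
sensor=T: ✓ → 33
sensor=C: ✗
sensor=W: ✗
sensor=N: ✗
sensor=K: ✗
sensor=S: ✗
sensor=J: ✗
sensor=B: ✗
sensor=V: ✗
sensor=Q: ✗
battery_sum = 27 + 33 = 60
—
[roof_avg: zone IN ('roof', 'attic', 'dock') OR battery > 38]
sensor=E: ✓ → 73
sensor=M: ✗
sensor=F: ✓ → 27
sensor=T: ✓ → 33
sensor=C: ✓ → 28
sensor=W: ✗
sensor=N: ✓ → 53
sensor=K: ✓ → 13
sensor=S: ✗
sensor=J: ✓ → 52
sensor=B: ✓ → 34
sensor=V: ✓ → 12
sensor=Q: ✓ → 75
roof_avg = (73 + 27 + 33 + 28 + 53 + 13 + 52 + 34 + 12 + 75) / 10 = 40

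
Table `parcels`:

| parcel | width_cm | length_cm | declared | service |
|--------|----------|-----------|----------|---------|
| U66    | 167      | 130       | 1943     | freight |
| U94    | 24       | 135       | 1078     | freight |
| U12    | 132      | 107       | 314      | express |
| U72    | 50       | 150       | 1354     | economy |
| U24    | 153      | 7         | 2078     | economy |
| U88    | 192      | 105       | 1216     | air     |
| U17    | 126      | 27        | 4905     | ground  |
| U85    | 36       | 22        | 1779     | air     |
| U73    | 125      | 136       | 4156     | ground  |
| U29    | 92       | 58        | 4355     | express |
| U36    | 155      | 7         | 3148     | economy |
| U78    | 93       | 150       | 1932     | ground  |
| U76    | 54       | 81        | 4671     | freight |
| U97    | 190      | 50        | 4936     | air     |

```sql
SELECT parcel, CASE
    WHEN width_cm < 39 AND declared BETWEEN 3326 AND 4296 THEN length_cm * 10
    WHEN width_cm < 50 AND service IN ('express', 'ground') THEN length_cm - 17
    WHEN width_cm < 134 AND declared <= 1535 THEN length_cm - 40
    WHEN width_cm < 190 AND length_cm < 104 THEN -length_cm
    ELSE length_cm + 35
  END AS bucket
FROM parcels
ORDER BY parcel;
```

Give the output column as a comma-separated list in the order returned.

parcel=U12: width_cm < 134 AND declared <= 1535 → 67
parcel=U17: width_cm < 190 AND length_cm < 104 → -27
parcel=U24: width_cm < 190 AND length_cm < 104 → -7
parcel=U29: width_cm < 190 AND length_cm < 104 → -58
parcel=U36: width_cm < 190 AND length_cm < 104 → -7
parcel=U66: ELSE → 165
parcel=U72: width_cm < 134 AND declared <= 1535 → 110
parcel=U73: ELSE → 171
parcel=U76: width_cm < 190 AND length_cm < 104 → -81
parcel=U78: ELSE → 185
parcel=U85: width_cm < 190 AND length_cm < 104 → -22
parcel=U88: ELSE → 140
parcel=U94: width_cm < 134 AND declared <= 1535 → 95
parcel=U97: ELSE → 85

67, -27, -7, -58, -7, 165, 110, 171, -81, 185, -22, 140, 95, 85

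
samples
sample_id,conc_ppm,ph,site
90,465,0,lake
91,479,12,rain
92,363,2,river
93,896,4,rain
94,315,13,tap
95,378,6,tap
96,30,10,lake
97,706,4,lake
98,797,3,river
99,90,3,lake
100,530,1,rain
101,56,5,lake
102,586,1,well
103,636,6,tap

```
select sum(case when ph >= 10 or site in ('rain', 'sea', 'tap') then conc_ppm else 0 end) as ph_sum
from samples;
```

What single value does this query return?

3264

sample_id=90: ✗
sample_id=91: ✓ → 479
sample_id=92: ✗
sample_id=93: ✓ → 896
sample_id=94: ✓ → 315
sample_id=95: ✓ → 378
sample_id=96: ✓ → 30
sample_id=97: ✗
sample_id=98: ✗
sample_id=99: ✗
sample_id=100: ✓ → 530
sample_id=101: ✗
sample_id=102: ✗
sample_id=103: ✓ → 636
ph_sum = 479 + 896 + 315 + 378 + 30 + 530 + 636 = 3264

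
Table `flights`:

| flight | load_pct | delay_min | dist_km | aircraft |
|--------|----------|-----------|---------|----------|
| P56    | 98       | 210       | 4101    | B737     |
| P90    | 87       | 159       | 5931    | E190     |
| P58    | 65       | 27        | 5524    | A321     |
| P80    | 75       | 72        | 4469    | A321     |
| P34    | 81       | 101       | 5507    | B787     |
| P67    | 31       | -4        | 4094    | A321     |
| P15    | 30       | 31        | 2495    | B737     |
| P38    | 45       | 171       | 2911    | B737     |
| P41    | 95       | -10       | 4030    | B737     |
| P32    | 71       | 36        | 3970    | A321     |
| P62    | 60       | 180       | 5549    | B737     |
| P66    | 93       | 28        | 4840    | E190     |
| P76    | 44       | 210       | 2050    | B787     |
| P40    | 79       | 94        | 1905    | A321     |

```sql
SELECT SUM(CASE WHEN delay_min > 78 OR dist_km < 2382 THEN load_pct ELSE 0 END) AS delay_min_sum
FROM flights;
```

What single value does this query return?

flight=P56: ✓ → 98
flight=P90: ✓ → 87
flight=P58: ✗
flight=P80: ✗
flight=P34: ✓ → 81
flight=P67: ✗
flight=P15: ✗
flight=P38: ✓ → 45
flight=P41: ✗
flight=P32: ✗
flight=P62: ✓ → 60
flight=P66: ✗
flight=P76: ✓ → 44
flight=P40: ✓ → 79
delay_min_sum = 98 + 87 + 81 + 45 + 60 + 44 + 79 = 494

494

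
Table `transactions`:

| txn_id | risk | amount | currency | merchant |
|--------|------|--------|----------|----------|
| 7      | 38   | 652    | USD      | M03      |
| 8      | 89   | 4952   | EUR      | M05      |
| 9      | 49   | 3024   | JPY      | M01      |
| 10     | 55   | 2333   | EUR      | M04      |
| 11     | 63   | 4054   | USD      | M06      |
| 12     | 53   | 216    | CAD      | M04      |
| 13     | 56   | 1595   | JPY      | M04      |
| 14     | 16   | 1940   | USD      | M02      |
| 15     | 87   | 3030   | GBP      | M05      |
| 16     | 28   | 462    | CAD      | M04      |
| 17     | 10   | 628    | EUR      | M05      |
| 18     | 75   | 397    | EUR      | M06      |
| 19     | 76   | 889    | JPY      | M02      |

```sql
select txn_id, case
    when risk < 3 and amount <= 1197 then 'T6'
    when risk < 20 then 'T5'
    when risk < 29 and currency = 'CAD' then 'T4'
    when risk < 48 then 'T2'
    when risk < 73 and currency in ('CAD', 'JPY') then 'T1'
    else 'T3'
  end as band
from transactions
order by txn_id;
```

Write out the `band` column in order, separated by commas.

T2, T3, T1, T3, T3, T1, T1, T5, T3, T4, T5, T3, T3

txn_id=7: risk < 48 → T2
txn_id=8: ELSE → T3
txn_id=9: risk < 73 and currency in ('CAD', 'JPY') → T1
txn_id=10: ELSE → T3
txn_id=11: ELSE → T3
txn_id=12: risk < 73 and currency in ('CAD', 'JPY') → T1
txn_id=13: risk < 73 and currency in ('CAD', 'JPY') → T1
txn_id=14: risk < 20 → T5
txn_id=15: ELSE → T3
txn_id=16: risk < 29 and currency = 'CAD' → T4
txn_id=17: risk < 20 → T5
txn_id=18: ELSE → T3
txn_id=19: ELSE → T3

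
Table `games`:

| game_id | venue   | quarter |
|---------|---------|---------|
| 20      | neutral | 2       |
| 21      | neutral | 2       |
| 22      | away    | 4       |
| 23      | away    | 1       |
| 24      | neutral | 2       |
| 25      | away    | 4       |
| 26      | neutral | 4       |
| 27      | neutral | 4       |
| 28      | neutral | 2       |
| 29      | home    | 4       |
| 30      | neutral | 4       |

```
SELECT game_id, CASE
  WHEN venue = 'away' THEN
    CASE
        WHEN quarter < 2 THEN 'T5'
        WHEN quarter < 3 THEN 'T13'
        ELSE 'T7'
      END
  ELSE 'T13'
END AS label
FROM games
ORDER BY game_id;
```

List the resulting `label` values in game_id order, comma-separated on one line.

T13, T13, T7, T5, T13, T7, T13, T13, T13, T13, T13

game_id=20: venue='neutral' → outer ELSE → T13
game_id=21: venue='neutral' → outer ELSE → T13
game_id=22: venue='away' → inner[ELSE] → T7
game_id=23: venue='away' → inner[quarter < 2] → T5
game_id=24: venue='neutral' → outer ELSE → T13
game_id=25: venue='away' → inner[ELSE] → T7
game_id=26: venue='neutral' → outer ELSE → T13
game_id=27: venue='neutral' → outer ELSE → T13
game_id=28: venue='neutral' → outer ELSE → T13
game_id=29: venue='home' → outer ELSE → T13
game_id=30: venue='neutral' → outer ELSE → T13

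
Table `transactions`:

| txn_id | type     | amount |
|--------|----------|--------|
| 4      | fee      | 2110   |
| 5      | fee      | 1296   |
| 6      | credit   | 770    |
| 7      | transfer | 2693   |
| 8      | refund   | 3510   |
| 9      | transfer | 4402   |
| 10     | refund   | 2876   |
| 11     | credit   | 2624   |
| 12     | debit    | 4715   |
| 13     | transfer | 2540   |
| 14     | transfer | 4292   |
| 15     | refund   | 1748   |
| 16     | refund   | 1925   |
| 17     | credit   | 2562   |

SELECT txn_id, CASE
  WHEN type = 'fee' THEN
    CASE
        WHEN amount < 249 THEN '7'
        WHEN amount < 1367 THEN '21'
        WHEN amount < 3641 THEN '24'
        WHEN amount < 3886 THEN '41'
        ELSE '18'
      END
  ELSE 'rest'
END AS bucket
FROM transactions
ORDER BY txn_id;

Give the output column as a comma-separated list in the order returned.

txn_id=4: type='fee' → inner[amount < 3641] → 24
txn_id=5: type='fee' → inner[amount < 1367] → 21
txn_id=6: type='credit' → outer ELSE → rest
txn_id=7: type='transfer' → outer ELSE → rest
txn_id=8: type='refund' → outer ELSE → rest
txn_id=9: type='transfer' → outer ELSE → rest
txn_id=10: type='refund' → outer ELSE → rest
txn_id=11: type='credit' → outer ELSE → rest
txn_id=12: type='debit' → outer ELSE → rest
txn_id=13: type='transfer' → outer ELSE → rest
txn_id=14: type='transfer' → outer ELSE → rest
txn_id=15: type='refund' → outer ELSE → rest
txn_id=16: type='refund' → outer ELSE → rest
txn_id=17: type='credit' → outer ELSE → rest

24, 21, rest, rest, rest, rest, rest, rest, rest, rest, rest, rest, rest, rest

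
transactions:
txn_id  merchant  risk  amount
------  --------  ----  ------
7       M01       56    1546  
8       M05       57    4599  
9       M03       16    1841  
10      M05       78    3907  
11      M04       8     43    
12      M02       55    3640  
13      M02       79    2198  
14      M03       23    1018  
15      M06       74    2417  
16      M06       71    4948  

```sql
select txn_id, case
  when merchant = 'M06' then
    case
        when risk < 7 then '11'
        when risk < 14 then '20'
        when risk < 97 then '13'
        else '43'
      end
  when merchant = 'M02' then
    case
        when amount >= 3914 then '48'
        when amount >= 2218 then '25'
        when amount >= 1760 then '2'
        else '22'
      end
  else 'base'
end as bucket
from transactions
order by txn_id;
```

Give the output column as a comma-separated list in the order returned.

txn_id=7: merchant='M01' → outer ELSE → base
txn_id=8: merchant='M05' → outer ELSE → base
txn_id=9: merchant='M03' → outer ELSE → base
txn_id=10: merchant='M05' → outer ELSE → base
txn_id=11: merchant='M04' → outer ELSE → base
txn_id=12: merchant='M02' → inner[amount >= 2218] → 25
txn_id=13: merchant='M02' → inner[amount >= 1760] → 2
txn_id=14: merchant='M03' → outer ELSE → base
txn_id=15: merchant='M06' → inner[risk < 97] → 13
txn_id=16: merchant='M06' → inner[risk < 97] → 13

base, base, base, base, base, 25, 2, base, 13, 13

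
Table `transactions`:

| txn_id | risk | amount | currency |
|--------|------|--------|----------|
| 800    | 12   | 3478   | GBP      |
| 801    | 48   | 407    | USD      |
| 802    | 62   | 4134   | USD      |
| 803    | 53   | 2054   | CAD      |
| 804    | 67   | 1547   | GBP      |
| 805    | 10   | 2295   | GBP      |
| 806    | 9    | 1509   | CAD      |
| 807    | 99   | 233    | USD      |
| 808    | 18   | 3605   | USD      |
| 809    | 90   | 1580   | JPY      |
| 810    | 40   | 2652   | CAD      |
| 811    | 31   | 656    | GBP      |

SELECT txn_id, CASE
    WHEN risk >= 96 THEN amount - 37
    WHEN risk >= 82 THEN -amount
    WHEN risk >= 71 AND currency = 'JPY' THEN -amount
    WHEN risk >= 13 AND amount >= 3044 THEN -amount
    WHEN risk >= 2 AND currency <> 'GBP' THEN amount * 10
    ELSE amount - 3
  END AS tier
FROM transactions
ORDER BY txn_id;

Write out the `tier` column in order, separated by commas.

txn_id=800: ELSE → 3475
txn_id=801: risk >= 2 AND currency <> 'GBP' → 4070
txn_id=802: risk >= 13 AND amount >= 3044 → -4134
txn_id=803: risk >= 2 AND currency <> 'GBP' → 20540
txn_id=804: ELSE → 1544
txn_id=805: ELSE → 2292
txn_id=806: risk >= 2 AND currency <> 'GBP' → 15090
txn_id=807: risk >= 96 → 196
txn_id=808: risk >= 13 AND amount >= 3044 → -3605
txn_id=809: risk >= 82 → -1580
txn_id=810: risk >= 2 AND currency <> 'GBP' → 26520
txn_id=811: ELSE → 653

3475, 4070, -4134, 20540, 1544, 2292, 15090, 196, -3605, -1580, 26520, 653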